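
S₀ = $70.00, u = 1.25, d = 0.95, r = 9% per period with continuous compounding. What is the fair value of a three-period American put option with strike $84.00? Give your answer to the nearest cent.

$14.00

Risk-neutral probability p = (e^0.09 − 0.95)/(1.25 − 0.95) = 0.1442/0.3000 = 0.4806
Terminal stock prices: S_uuu = 136.7, S_uud = 103.9, S_udd = 78.97, S_ddd = 60.02
Terminal payoffs (K − S): max(-52.72, 0) = 0, max(-19.91, 0) = 0, max(5.031, 0) = 5.031, max(23.98, 0) = 23.98
Node uu (S = 109.4): continuation = e^(−0.09)·[0.4806·0.0000 + 0.5194·0.0000] = 0.0000; exercise value = 0.0000 ≤ continuation, so V_uu = 0.0000
Node ud (S = 83.12): continuation = e^(−0.09)·[0.4806·0.0000 + 0.5194·5.0312] = 2.3884; exercise value = 0.8750 ≤ continuation, so V_ud = 2.3884
Node dd (S = 63.17): continuation = e^(−0.09)·[0.4806·5.0312 + 0.5194·23.9838] = 13.5952; exercise value = 20.8250 > continuation, so V_dd = 20.8250 (exercise)
Node u (S = 87.5): continuation = e^(−0.09)·[0.4806·0.0000 + 0.5194·2.3884] = 1.1338; exercise value = 0.0000 ≤ continuation, so V_u = 1.1338
Node d (S = 66.5): continuation = e^(−0.09)·[0.4806·2.3884 + 0.5194·20.8250] = 10.9349; exercise value = 17.5000 > continuation, so V_d = 17.5000 (exercise)
Node 0 (S = 70): continuation = e^(−0.09)·[0.4806·1.1338 + 0.5194·17.5000] = 8.8055; exercise value = 14.0000 > continuation, so V_0 = 14.0000 (exercise)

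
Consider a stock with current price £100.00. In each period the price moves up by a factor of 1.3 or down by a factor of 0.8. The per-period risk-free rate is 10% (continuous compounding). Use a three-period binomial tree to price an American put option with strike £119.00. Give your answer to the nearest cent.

Risk-neutral probability p = (e^0.1 − 0.8)/(1.3 − 0.8) = 0.3052/0.5000 = 0.6103
Terminal stock prices: S_uuu = 219.7, S_uud = 135.2, S_udd = 83.2, S_ddd = 51.2
Terminal payoffs (K − S): max(-100.7, 0) = 0, max(-16.2, 0) = 0, max(35.8, 0) = 35.8, max(67.8, 0) = 67.8
Node uu (S = 169): continuation = e^(−0.1)·[0.6103·0.0000 + 0.3897·0.0000] = 0.0000; exercise value = 0.0000 ≤ continuation, so V_uu = 0.0000
Node ud (S = 104): continuation = e^(−0.1)·[0.6103·0.0000 + 0.3897·35.8000] = 12.6223; exercise value = 15.0000 > continuation, so V_ud = 15.0000 (exercise)
Node dd (S = 64): continuation = e^(−0.1)·[0.6103·35.8000 + 0.3897·67.8000] = 43.6757; exercise value = 55.0000 > continuation, so V_dd = 55.0000 (exercise)
Node u (S = 130): continuation = e^(−0.1)·[0.6103·0.0000 + 0.3897·15.0000] = 5.2887; exercise value = 0.0000 ≤ continuation, so V_u = 5.2887
Node d (S = 80): continuation = e^(−0.1)·[0.6103·15.0000 + 0.3897·55.0000] = 27.6757; exercise value = 39.0000 > continuation, so V_d = 39.0000 (exercise)
Node 0 (S = 100): continuation = e^(−0.1)·[0.6103·5.2887 + 0.3897·39.0000] = 16.6712; exercise value = 19.0000 > continuation, so V_0 = 19.0000 (exercise)

£19.00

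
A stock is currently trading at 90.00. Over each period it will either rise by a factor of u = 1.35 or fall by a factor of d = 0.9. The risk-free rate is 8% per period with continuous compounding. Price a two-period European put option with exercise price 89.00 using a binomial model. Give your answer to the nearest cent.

4.82

Risk-neutral probability p = (e^0.08 − 0.9)/(1.35 − 0.9) = 0.1833/0.4500 = 0.4073
Terminal stock prices: S_uu = 164, S_ud = 109.4, S_dd = 72.9
Terminal payoffs (K − S): max(-75.03, 0) = 0, max(-20.35, 0) = 0, max(16.1, 0) = 16.1
Node u (S = 121.5): V_u = e^(−0.08)·[0.4073·0.0000 + 0.5927·0.0000] = 0.0000
Node d (S = 81): V_d = e^(−0.08)·[0.4073·0.0000 + 0.5927·16.1000] = 8.8087
Node 0 (S = 90): V_0 = e^(−0.08)·[0.4073·0.0000 + 0.5927·8.8087] = 4.8195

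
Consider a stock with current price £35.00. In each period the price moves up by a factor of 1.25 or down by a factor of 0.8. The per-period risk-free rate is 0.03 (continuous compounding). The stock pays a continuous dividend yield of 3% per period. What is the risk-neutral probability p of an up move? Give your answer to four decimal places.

p = 0.4444

Per-period risk-free factor R = e^0.03 = 1.0305; dividend-adjusted growth = e^(0.03−0.03) = 1.0000.
Risk-neutral probability p = (1.0000 − 0.8)/(1.25 − 0.8) = 0.2000/0.4500 = 0.4444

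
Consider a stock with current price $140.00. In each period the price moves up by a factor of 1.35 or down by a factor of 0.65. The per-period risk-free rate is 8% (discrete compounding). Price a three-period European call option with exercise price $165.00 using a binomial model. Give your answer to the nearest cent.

$33.31

Risk-neutral probability p = (1 + 0.08 − 0.65)/(1.35 − 0.65) = 0.4300/0.7000 = 0.6143
Terminal stock prices: S_uuu = 344.5, S_uud = 165.8, S_udd = 79.85, S_ddd = 38.45
Terminal payoffs (S − K): max(179.5, 0) = 179.5, max(0.8475, 0) = 0.8475, max(-85.15, 0) = 0, max(-126.6, 0) = 0
Node uu (S = 255.2): V_uu = 1/1.08·[0.6143·179.4525 + 0.3857·0.8475] = 102.3722
Node ud (S = 122.9): V_ud = 1/1.08·[0.6143·0.8475 + 0.3857·0.0000] = 0.4820
Node dd (S = 59.15): V_dd = 1/1.08·[0.6143·0.0000 + 0.3857·0.0000] = 0.0000
Node u (S = 189): V_u = 1/1.08·[0.6143·102.3722 + 0.3857·0.4820] = 58.3997
Node d (S = 91): V_d = 1/1.08·[0.6143·0.4820 + 0.3857·0.0000] = 0.2742
Node 0 (S = 140): V_0 = 1/1.08·[0.6143·58.3997 + 0.3857·0.2742] = 33.3147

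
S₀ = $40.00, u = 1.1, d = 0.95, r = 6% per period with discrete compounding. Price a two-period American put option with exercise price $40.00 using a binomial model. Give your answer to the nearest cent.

$0.50

Risk-neutral probability p = (1 + 0.06 − 0.95)/(1.1 − 0.95) = 0.1100/0.1500 = 0.7333
Terminal stock prices: S_uu = 48.4, S_ud = 41.8, S_dd = 36.1
Terminal payoffs (K − S): max(-8.4, 0) = 0, max(-1.8, 0) = 0, max(3.9, 0) = 3.9
Node u (S = 44): continuation = 1/1.06·[0.7333·0.0000 + 0.2667·0.0000] = 0.0000; exercise value = 0.0000 ≤ continuation, so V_u = 0.0000
Node d (S = 38): continuation = 1/1.06·[0.7333·0.0000 + 0.2667·3.9000] = 0.9811; exercise value = 2.0000 > continuation, so V_d = 2.0000 (exercise)
Node 0 (S = 40): continuation = 1/1.06·[0.7333·0.0000 + 0.2667·2.0000] = 0.5031; exercise value = 0.0000 ≤ continuation, so V_0 = 0.5031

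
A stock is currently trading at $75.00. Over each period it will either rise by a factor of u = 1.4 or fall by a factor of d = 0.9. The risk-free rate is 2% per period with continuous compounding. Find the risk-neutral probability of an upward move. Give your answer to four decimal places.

Risk-neutral probability p = (e^0.02 − 0.9)/(1.4 − 0.9) = 0.1202/0.5000 = 0.2404

p = 0.2404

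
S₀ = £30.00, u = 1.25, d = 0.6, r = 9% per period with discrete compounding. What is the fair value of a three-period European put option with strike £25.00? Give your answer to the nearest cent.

Risk-neutral probability p = (1 + 0.09 − 0.6)/(1.25 − 0.6) = 0.4900/0.6500 = 0.7538
Terminal stock prices: S_uuu = 58.59, S_uud = 28.12, S_udd = 13.5, S_ddd = 6.48
Terminal payoffs (K − S): max(-33.59, 0) = 0, max(-3.125, 0) = 0, max(11.5, 0) = 11.5, max(18.52, 0) = 18.52
Node uu (S = 46.88): V_uu = 1/1.09·[0.7538·0.0000 + 0.2462·0.0000] = 0.0000
Node ud (S = 22.5): V_ud = 1/1.09·[0.7538·0.0000 + 0.2462·11.5000] = 2.5970
Node dd (S = 10.8): V_dd = 1/1.09·[0.7538·11.5000 + 0.2462·18.5200] = 12.1358
Node u (S = 37.5): V_u = 1/1.09·[0.7538·0.0000 + 0.2462·2.5970] = 0.5865
Node d (S = 18): V_d = 1/1.09·[0.7538·2.5970 + 0.2462·12.1358] = 4.5367
Node 0 (S = 30): V_0 = 1/1.09·[0.7538·0.5865 + 0.2462·4.5367] = 1.4301

£1.43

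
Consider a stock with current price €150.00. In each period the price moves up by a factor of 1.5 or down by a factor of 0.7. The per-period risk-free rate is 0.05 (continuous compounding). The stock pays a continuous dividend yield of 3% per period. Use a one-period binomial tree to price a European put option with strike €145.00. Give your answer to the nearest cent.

Per-period risk-free factor R = e^0.05 = 1.0513; dividend-adjusted growth = e^(0.05−0.03) = 1.0202.
Risk-neutral probability p = (1.0202 − 0.7)/(1.5 − 0.7) = 0.3202/0.8000 = 0.4003
Terminal stock prices: S_u = 225, S_d = 105
Terminal payoffs (K − S): max(-80, 0) = 0, max(40, 0) = 40
Node 0 (S = 150): V_0 = e^(−0.05)·[0.4003·0.0000 + 0.5997·40.0000] = 22.8199

€22.82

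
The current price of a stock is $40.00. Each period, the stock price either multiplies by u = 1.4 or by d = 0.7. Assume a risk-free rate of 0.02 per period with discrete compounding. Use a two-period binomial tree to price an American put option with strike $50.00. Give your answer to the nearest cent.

$14.28

Risk-neutral probability p = (1 + 0.02 − 0.7)/(1.4 − 0.7) = 0.3200/0.7000 = 0.4571
Terminal stock prices: S_uu = 78.4, S_ud = 39.2, S_dd = 19.6
Terminal payoffs (K − S): max(-28.4, 0) = 0, max(10.8, 0) = 10.8, max(30.4, 0) = 30.4
Node u (S = 56): continuation = 1/1.02·[0.4571·0.0000 + 0.5429·10.8000] = 5.7479; exercise value = 0.0000 ≤ continuation, so V_u = 5.7479
Node d (S = 28): continuation = 1/1.02·[0.4571·10.8000 + 0.5429·30.4000] = 21.0196; exercise value = 22.0000 > continuation, so V_d = 22.0000 (exercise)
Node 0 (S = 40): continuation = 1/1.02·[0.4571·5.7479 + 0.5429·22.0000] = 14.2848; exercise value = 10.0000 ≤ continuation, so V_0 = 14.2848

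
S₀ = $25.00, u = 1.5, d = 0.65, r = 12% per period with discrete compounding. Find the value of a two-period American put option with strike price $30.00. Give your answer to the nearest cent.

$6.60

Risk-neutral probability p = (1 + 0.12 − 0.65)/(1.5 − 0.65) = 0.4700/0.8500 = 0.5529
Terminal stock prices: S_uu = 56.25, S_ud = 24.38, S_dd = 10.56
Terminal payoffs (K − S): max(-26.25, 0) = 0, max(5.625, 0) = 5.625, max(19.44, 0) = 19.44
Node u (S = 37.5): continuation = 1/1.12·[0.5529·0.0000 + 0.4471·5.6250] = 2.2453; exercise value = 0.0000 ≤ continuation, so V_u = 2.2453
Node d (S = 16.25): continuation = 1/1.12·[0.5529·5.6250 + 0.4471·19.4375] = 10.5357; exercise value = 13.7500 > continuation, so V_d = 13.7500 (exercise)
Node 0 (S = 25): continuation = 1/1.12·[0.5529·2.2453 + 0.4471·13.7500] = 6.5969; exercise value = 5.0000 ≤ continuation, so V_0 = 6.5969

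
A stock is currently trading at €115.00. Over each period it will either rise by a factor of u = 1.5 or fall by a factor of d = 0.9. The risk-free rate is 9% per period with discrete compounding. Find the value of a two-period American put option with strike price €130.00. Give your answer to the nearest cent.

Risk-neutral probability p = (1 + 0.09 − 0.9)/(1.5 − 0.9) = 0.1900/0.6000 = 0.3167
Terminal stock prices: S_uu = 258.8, S_ud = 155.2, S_dd = 93.15
Terminal payoffs (K − S): max(-128.8, 0) = 0, max(-25.25, 0) = 0, max(36.85, 0) = 36.85
Node u (S = 172.5): continuation = 1/1.09·[0.3167·0.0000 + 0.6833·0.0000] = 0.0000; exercise value = 0.0000 ≤ continuation, so V_u = 0.0000
Node d (S = 103.5): continuation = 1/1.09·[0.3167·0.0000 + 0.6833·36.8500] = 23.1017; exercise value = 26.5000 > continuation, so V_d = 26.5000 (exercise)
Node 0 (S = 115): continuation = 1/1.09·[0.3167·0.0000 + 0.6833·26.5000] = 16.6131; exercise value = 15.0000 ≤ continuation, so V_0 = 16.6131

€16.61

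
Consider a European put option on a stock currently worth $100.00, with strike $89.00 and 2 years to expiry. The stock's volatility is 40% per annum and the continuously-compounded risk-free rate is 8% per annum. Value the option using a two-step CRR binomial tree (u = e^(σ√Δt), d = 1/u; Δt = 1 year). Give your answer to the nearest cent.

CRR parameters: u = e^(σ√Δt) = e^(0.4·√1) = 1.4918, d = 1/u = 0.6703
Per-period rate: rΔt = 0.08·1 = 0.08, so R = e^0.08 = 1.0833
Risk-neutral probability p = (e^0.08 − 0.6703)/(1.4918 − 0.6703) = 0.4130/0.8215 = 0.5027
Terminal stock prices: S_uu = 222.6, S_ud = 100, S_dd = 44.93
Terminal payoffs (K − S): max(-133.6, 0) = 0, max(-11, 0) = 0, max(44.07, 0) = 44.07
Node u (S = 149.2): V_u = e^(−0.08)·[0.5027·0.0000 + 0.4973·0.0000] = 0.0000
Node d (S = 67.03): V_d = e^(−0.08)·[0.5027·0.0000 + 0.4973·44.0671] = 20.2299
Node 0 (S = 100): V_0 = e^(−0.08)·[0.5027·0.0000 + 0.4973·20.2299] = 9.2869

$9.29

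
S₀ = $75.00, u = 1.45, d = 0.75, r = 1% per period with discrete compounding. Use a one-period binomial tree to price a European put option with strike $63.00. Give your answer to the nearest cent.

Risk-neutral probability p = (1 + 0.01 − 0.75)/(1.45 − 0.75) = 0.2600/0.7000 = 0.3714
Terminal stock prices: S_u = 108.8, S_d = 56.25
Terminal payoffs (K − S): max(-45.75, 0) = 0, max(6.75, 0) = 6.75
Node 0 (S = 75): V_0 = 1/1.01·[0.3714·0.0000 + 0.6286·6.7500] = 4.2008

$4.20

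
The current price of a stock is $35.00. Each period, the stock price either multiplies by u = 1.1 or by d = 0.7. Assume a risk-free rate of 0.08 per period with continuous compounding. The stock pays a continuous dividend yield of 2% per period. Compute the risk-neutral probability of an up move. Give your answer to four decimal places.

p = 0.9046

Per-period risk-free factor R = e^0.08 = 1.0833; dividend-adjusted growth = e^(0.08−0.02) = 1.0618.
Risk-neutral probability p = (1.0618 − 0.7)/(1.1 − 0.7) = 0.3618/0.4000 = 0.9046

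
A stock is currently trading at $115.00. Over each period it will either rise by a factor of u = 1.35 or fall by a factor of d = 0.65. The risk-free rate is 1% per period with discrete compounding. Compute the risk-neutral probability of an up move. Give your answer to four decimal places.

p = 0.5143

Risk-neutral probability p = (1 + 0.01 − 0.65)/(1.35 − 0.65) = 0.3600/0.7000 = 0.5143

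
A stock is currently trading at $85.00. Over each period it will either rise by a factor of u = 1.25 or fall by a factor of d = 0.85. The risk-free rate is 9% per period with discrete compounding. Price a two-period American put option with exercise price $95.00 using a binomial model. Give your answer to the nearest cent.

Risk-neutral probability p = (1 + 0.09 − 0.85)/(1.25 − 0.85) = 0.2400/0.4000 = 0.6000
Terminal stock prices: S_uu = 132.8, S_ud = 90.31, S_dd = 61.41
Terminal payoffs (K − S): max(-37.81, 0) = 0, max(4.688, 0) = 4.688, max(33.59, 0) = 33.59
Node u (S = 106.2): continuation = 1/1.09·[0.6000·0.0000 + 0.4000·4.6875] = 1.7202; exercise value = 0.0000 ≤ continuation, so V_u = 1.7202
Node d (S = 72.25): continuation = 1/1.09·[0.6000·4.6875 + 0.4000·33.5875] = 14.9060; exercise value = 22.7500 > continuation, so V_d = 22.7500 (exercise)
Node 0 (S = 85): continuation = 1/1.09·[0.6000·1.7202 + 0.4000·22.7500] = 9.2955; exercise value = 10.0000 > continuation, so V_0 = 10.0000 (exercise)

$10.00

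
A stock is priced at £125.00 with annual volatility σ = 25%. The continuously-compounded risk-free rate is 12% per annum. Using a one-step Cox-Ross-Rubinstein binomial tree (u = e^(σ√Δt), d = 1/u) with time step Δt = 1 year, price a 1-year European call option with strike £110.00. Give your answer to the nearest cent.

£30.91

CRR parameters: u = e^(σ√Δt) = e^(0.25·√1) = 1.2840, d = 1/u = 0.7788
Per-period rate: rΔt = 0.12·1 = 0.12, so R = e^0.12 = 1.1275
Risk-neutral probability p = (e^0.12 − 0.7788)/(1.2840 − 0.7788) = 0.3487/0.5052 = 0.6902
Terminal stock prices: S_u = 160.5, S_d = 97.35
Terminal payoffs (S − K): max(50.5, 0) = 50.5, max(-12.65, 0) = 0
Node 0 (S = 125): V_0 = e^(−0.12)·[0.6902·50.5032 + 0.3098·0.0000] = 30.9148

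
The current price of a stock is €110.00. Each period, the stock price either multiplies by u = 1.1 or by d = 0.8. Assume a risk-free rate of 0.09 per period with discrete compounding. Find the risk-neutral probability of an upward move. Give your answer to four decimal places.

Risk-neutral probability p = (1 + 0.09 − 0.8)/(1.1 − 0.8) = 0.2900/0.3000 = 0.9667

p = 0.9667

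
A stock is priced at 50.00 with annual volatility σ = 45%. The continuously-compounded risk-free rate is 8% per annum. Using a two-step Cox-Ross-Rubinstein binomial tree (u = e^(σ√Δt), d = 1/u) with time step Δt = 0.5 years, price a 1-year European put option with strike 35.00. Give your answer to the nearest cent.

2.10

CRR parameters: u = e^(σ√Δt) = e^(0.45·√0.5) = 1.3746, d = 1/u = 0.7275
Per-period rate: rΔt = 0.08·0.5 = 0.04, so R = e^0.04 = 1.0408
Risk-neutral probability p = (e^0.04 − 0.7275)/(1.3746 − 0.7275) = 0.3134/0.6472 = 0.4842
Terminal stock prices: S_uu = 94.48, S_ud = 50, S_dd = 26.46
Terminal payoffs (K − S): max(-59.48, 0) = 0, max(-15, 0) = 0, max(8.54, 0) = 8.54
Node u (S = 68.73): V_u = e^(−0.04)·[0.4842·0.0000 + 0.5158·0.0000] = 0.0000
Node d (S = 36.37): V_d = e^(−0.04)·[0.4842·0.0000 + 0.5158·8.5402] = 4.2325
Node 0 (S = 50): V_0 = e^(−0.04)·[0.4842·0.0000 + 0.5158·4.2325] = 2.0976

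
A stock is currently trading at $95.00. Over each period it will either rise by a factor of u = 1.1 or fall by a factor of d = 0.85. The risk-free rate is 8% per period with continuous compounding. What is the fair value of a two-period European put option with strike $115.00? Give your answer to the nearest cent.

$3.00

Risk-neutral probability p = (e^0.08 − 0.85)/(1.1 − 0.85) = 0.2333/0.2500 = 0.9331
Terminal stock prices: S_uu = 115, S_ud = 88.83, S_dd = 68.64
Terminal payoffs (K − S): max(0.05, 0) = 0.05, max(26.17, 0) = 26.17, max(46.36, 0) = 46.36
Node u (S = 104.5): V_u = e^(−0.08)·[0.9331·0.0500 + 0.0669·26.1750] = 1.6584
Node d (S = 80.75): V_d = e^(−0.08)·[0.9331·26.1750 + 0.0669·46.3625] = 25.4084
Node 0 (S = 95): V_0 = e^(−0.08)·[0.9331·1.6584 + 0.0669·25.4084] = 2.9965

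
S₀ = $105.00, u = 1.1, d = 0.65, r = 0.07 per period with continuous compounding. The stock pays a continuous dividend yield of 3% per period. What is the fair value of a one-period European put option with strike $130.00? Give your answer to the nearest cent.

$19.31

Per-period risk-free factor R = e^0.07 = 1.0725; dividend-adjusted growth = e^(0.07−0.03) = 1.0408.
Risk-neutral probability p = (1.0408 − 0.65)/(1.1 − 0.65) = 0.3908/0.4500 = 0.8685
Terminal stock prices: S_u = 115.5, S_d = 68.25
Terminal payoffs (K − S): max(14.5, 0) = 14.5, max(61.75, 0) = 61.75
Node 0 (S = 105): V_0 = e^(−0.07)·[0.8685·14.5000 + 0.1315·61.7500] = 19.3144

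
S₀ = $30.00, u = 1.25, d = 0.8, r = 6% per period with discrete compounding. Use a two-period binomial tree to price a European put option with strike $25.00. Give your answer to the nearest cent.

Risk-neutral probability p = (1 + 0.06 − 0.8)/(1.25 − 0.8) = 0.2600/0.4500 = 0.5778
Terminal stock prices: S_uu = 46.88, S_ud = 30, S_dd = 19.2
Terminal payoffs (K − S): max(-21.88, 0) = 0, max(-5, 0) = 0, max(5.8, 0) = 5.8
Node u (S = 37.5): V_u = 1/1.06·[0.5778·0.0000 + 0.4222·0.0000] = 0.0000
Node d (S = 24): V_d = 1/1.06·[0.5778·0.0000 + 0.4222·5.8000] = 2.3103
Node 0 (S = 30): V_0 = 1/1.06·[0.5778·0.0000 + 0.4222·2.3103] = 0.9202

$0.92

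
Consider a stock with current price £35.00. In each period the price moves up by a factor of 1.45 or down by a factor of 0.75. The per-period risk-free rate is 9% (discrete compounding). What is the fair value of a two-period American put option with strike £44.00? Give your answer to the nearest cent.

£9.62

Risk-neutral probability p = (1 + 0.09 − 0.75)/(1.45 − 0.75) = 0.3400/0.7000 = 0.4857
Terminal stock prices: S_uu = 73.59, S_ud = 38.06, S_dd = 19.69
Terminal payoffs (K − S): max(-29.59, 0) = 0, max(5.938, 0) = 5.938, max(24.31, 0) = 24.31
Node u (S = 50.75): continuation = 1/1.09·[0.4857·0.0000 + 0.5143·5.9375] = 2.8014; exercise value = 0.0000 ≤ continuation, so V_u = 2.8014
Node d (S = 26.25): continuation = 1/1.09·[0.4857·5.9375 + 0.5143·24.3125] = 14.1170; exercise value = 17.7500 > continuation, so V_d = 17.7500 (exercise)
Node 0 (S = 35): continuation = 1/1.09·[0.4857·2.8014 + 0.5143·17.7500] = 9.6232; exercise value = 9.0000 ≤ continuation, so V_0 = 9.6232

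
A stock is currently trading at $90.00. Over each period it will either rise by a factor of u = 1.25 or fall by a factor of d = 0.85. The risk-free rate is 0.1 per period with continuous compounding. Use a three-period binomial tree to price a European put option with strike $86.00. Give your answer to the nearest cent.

Risk-neutral probability p = (e^0.1 − 0.85)/(1.25 − 0.85) = 0.2552/0.4000 = 0.6379
Terminal stock prices: S_uuu = 175.8, S_uud = 119.5, S_udd = 81.28, S_ddd = 55.27
Terminal payoffs (K − S): max(-89.78, 0) = 0, max(-33.53, 0) = 0, max(4.719, 0) = 4.719, max(30.73, 0) = 30.73
Node uu (S = 140.6): V_uu = e^(−0.1)·[0.6379·0.0000 + 0.3621·0.0000] = 0.0000
Node ud (S = 95.62): V_ud = e^(−0.1)·[0.6379·0.0000 + 0.3621·4.7188] = 1.5459
Node dd (S = 65.02): V_dd = e^(−0.1)·[0.6379·4.7188 + 0.3621·30.7288] = 12.7910
Node u (S = 112.5): V_u = e^(−0.1)·[0.6379·0.0000 + 0.3621·1.5459] = 0.5065
Node d (S = 76.5): V_d = e^(−0.1)·[0.6379·1.5459 + 0.3621·12.7910] = 5.0829
Node 0 (S = 90): V_0 = e^(−0.1)·[0.6379·0.5065 + 0.3621·5.0829] = 1.9576

$1.96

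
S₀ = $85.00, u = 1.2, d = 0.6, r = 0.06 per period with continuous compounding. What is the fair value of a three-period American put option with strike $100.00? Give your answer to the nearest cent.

$19.75

Risk-neutral probability p = (e^0.06 − 0.6)/(1.2 − 0.6) = 0.4618/0.6000 = 0.7697
Terminal stock prices: S_uuu = 146.9, S_uud = 73.44, S_udd = 36.72, S_ddd = 18.36
Terminal payoffs (K − S): max(-46.88, 0) = 0, max(26.56, 0) = 26.56, max(63.28, 0) = 63.28, max(81.64, 0) = 81.64
Node uu (S = 122.4): continuation = e^(−0.06)·[0.7697·0.0000 + 0.2303·26.5600] = 5.7599; exercise value = 0.0000 ≤ continuation, so V_uu = 5.7599
Node ud (S = 61.2): continuation = e^(−0.06)·[0.7697·26.5600 + 0.2303·63.2800] = 32.9765; exercise value = 38.8000 > continuation, so V_ud = 38.8000 (exercise)
Node dd (S = 30.6): continuation = e^(−0.06)·[0.7697·63.2800 + 0.2303·81.6400] = 63.5765; exercise value = 69.4000 > continuation, so V_dd = 69.4000 (exercise)
Node u (S = 102): continuation = e^(−0.06)·[0.7697·5.7599 + 0.2303·38.8000] = 12.5896; exercise value = 0.0000 ≤ continuation, so V_u = 12.5896
Node d (S = 51): continuation = e^(−0.06)·[0.7697·38.8000 + 0.2303·69.4000] = 43.1765; exercise value = 49.0000 > continuation, so V_d = 49.0000 (exercise)
Node 0 (S = 85): continuation = e^(−0.06)·[0.7697·12.5896 + 0.2303·49.0000] = 19.7525; exercise value = 15.0000 ≤ continuation, so V_0 = 19.7525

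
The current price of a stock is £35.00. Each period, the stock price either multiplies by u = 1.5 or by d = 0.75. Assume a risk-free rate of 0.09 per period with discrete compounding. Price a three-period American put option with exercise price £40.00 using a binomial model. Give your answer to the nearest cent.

Risk-neutral probability p = (1 + 0.09 − 0.75)/(1.5 − 0.75) = 0.3400/0.7500 = 0.4533
Terminal stock prices: S_uuu = 118.1, S_uud = 59.06, S_udd = 29.53, S_ddd = 14.77
Terminal payoffs (K − S): max(-78.12, 0) = 0, max(-19.06, 0) = 0, max(10.47, 0) = 10.47, max(25.23, 0) = 25.23
Node uu (S = 78.75): continuation = 1/1.09·[0.4533·0.0000 + 0.5467·0.0000] = 0.0000; exercise value = 0.0000 ≤ continuation, so V_uu = 0.0000
Node ud (S = 39.38): continuation = 1/1.09·[0.4533·0.0000 + 0.5467·10.4688] = 5.2504; exercise value = 0.6250 ≤ continuation, so V_ud = 5.2504
Node dd (S = 19.69): continuation = 1/1.09·[0.4533·10.4688 + 0.5467·25.2344] = 17.0097; exercise value = 20.3125 > continuation, so V_dd = 20.3125 (exercise)
Node u (S = 52.5): continuation = 1/1.09·[0.4533·0.0000 + 0.5467·5.2504] = 2.6332; exercise value = 0.0000 ≤ continuation, so V_u = 2.6332
Node d (S = 26.25): continuation = 1/1.09·[0.4533·5.2504 + 0.5467·20.3125] = 12.3710; exercise value = 13.7500 > continuation, so V_d = 13.7500 (exercise)
Node 0 (S = 35): continuation = 1/1.09·[0.4533·2.6332 + 0.5467·13.7500] = 7.9912; exercise value = 5.0000 ≤ continuation, so V_0 = 7.9912

£7.99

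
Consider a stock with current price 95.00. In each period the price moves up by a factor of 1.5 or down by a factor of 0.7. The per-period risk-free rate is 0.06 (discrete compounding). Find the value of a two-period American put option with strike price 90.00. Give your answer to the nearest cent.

12.19

Risk-neutral probability p = (1 + 0.06 − 0.7)/(1.5 − 0.7) = 0.3600/0.8000 = 0.4500
Terminal stock prices: S_uu = 213.8, S_ud = 99.75, S_dd = 46.55
Terminal payoffs (K − S): max(-123.8, 0) = 0, max(-9.75, 0) = 0, max(43.45, 0) = 43.45
Node u (S = 142.5): continuation = 1/1.06·[0.4500·0.0000 + 0.5500·0.0000] = 0.0000; exercise value = 0.0000 ≤ continuation, so V_u = 0.0000
Node d (S = 66.5): continuation = 1/1.06·[0.4500·0.0000 + 0.5500·43.4500] = 22.5448; exercise value = 23.5000 > continuation, so V_d = 23.5000 (exercise)
Node 0 (S = 95): continuation = 1/1.06·[0.4500·0.0000 + 0.5500·23.5000] = 12.1934; exercise value = 0.0000 ≤ continuation, so V_0 = 12.1934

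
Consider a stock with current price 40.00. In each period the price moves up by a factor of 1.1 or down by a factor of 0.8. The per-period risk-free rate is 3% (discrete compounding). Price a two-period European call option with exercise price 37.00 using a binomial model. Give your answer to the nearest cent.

6.32

Risk-neutral probability p = (1 + 0.03 − 0.8)/(1.1 − 0.8) = 0.2300/0.3000 = 0.7667
Terminal stock prices: S_uu = 48.4, S_ud = 35.2, S_dd = 25.6
Terminal payoffs (S − K): max(11.4, 0) = 11.4, max(-1.8, 0) = 0, max(-11.4, 0) = 0
Node u (S = 44): V_u = 1/1.03·[0.7667·11.4000 + 0.2333·0.0000] = 8.4854
Node d (S = 32): V_d = 1/1.03·[0.7667·0.0000 + 0.2333·0.0000] = 0.0000
Node 0 (S = 40): V_0 = 1/1.03·[0.7667·8.4854 + 0.2333·0.0000] = 6.3160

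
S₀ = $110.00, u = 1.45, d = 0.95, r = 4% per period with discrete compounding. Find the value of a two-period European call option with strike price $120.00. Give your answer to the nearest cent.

Risk-neutral probability p = (1 + 0.04 − 0.95)/(1.45 − 0.95) = 0.0900/0.5000 = 0.1800
Terminal stock prices: S_uu = 231.3, S_ud = 151.5, S_dd = 99.27
Terminal payoffs (S − K): max(111.3, 0) = 111.3, max(31.53, 0) = 31.53, max(-20.73, 0) = 0
Node u (S = 159.5): V_u = 1/1.04·[0.1800·111.2750 + 0.8200·31.5250] = 44.1154
Node d (S = 104.5): V_d = 1/1.04·[0.1800·31.5250 + 0.8200·0.0000] = 5.4563
Node 0 (S = 110): V_0 = 1/1.04·[0.1800·44.1154 + 0.8200·5.4563] = 11.9374

$11.94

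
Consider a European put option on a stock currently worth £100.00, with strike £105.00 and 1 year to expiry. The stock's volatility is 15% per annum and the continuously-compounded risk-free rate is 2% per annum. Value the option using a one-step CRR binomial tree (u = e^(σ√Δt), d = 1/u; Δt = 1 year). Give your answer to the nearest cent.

£8.73

CRR parameters: u = e^(σ√Δt) = e^(0.15·√1) = 1.1618, d = 1/u = 0.8607
Per-period rate: rΔt = 0.02·1 = 0.02, so R = e^0.02 = 1.0202
Risk-neutral probability p = (e^0.02 − 0.8607)/(1.1618 − 0.8607) = 0.1595/0.3011 = 0.5297
Terminal stock prices: S_u = 116.2, S_d = 86.07
Terminal payoffs (K − S): max(-11.18, 0) = 0, max(18.93, 0) = 18.93
Node 0 (S = 100): V_0 = e^(−0.02)·[0.5297·0.0000 + 0.4703·18.9292] = 8.7269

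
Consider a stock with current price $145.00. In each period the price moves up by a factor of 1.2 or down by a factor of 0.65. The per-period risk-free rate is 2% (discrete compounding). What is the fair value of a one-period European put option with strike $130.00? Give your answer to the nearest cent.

$11.47

Risk-neutral probability p = (1 + 0.02 − 0.65)/(1.2 − 0.65) = 0.3700/0.5500 = 0.6727
Terminal stock prices: S_u = 174, S_d = 94.25
Terminal payoffs (K − S): max(-44, 0) = 0, max(35.75, 0) = 35.75
Node 0 (S = 145): V_0 = 1/1.02·[0.6727·0.0000 + 0.3273·35.7500] = 11.4706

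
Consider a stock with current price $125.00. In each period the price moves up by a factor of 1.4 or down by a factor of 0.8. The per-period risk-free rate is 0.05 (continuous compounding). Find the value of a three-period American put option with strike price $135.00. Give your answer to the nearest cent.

$22.41

Risk-neutral probability p = (e^0.05 − 0.8)/(1.4 − 0.8) = 0.2513/0.6000 = 0.4188
Terminal stock prices: S_uuu = 343, S_uud = 196, S_udd = 112, S_ddd = 64
Terminal payoffs (K − S): max(-208, 0) = 0, max(-61, 0) = 0, max(23, 0) = 23, max(71, 0) = 71
Node uu (S = 245): continuation = e^(−0.05)·[0.4188·0.0000 + 0.5812·0.0000] = 0.0000; exercise value = 0.0000 ≤ continuation, so V_uu = 0.0000
Node ud (S = 140): continuation = e^(−0.05)·[0.4188·0.0000 + 0.5812·23.0000] = 12.7160; exercise value = 0.0000 ≤ continuation, so V_ud = 12.7160
Node dd (S = 80): continuation = e^(−0.05)·[0.4188·23.0000 + 0.5812·71.0000] = 48.4160; exercise value = 55.0000 > continuation, so V_dd = 55.0000 (exercise)
Node u (S = 175): continuation = e^(−0.05)·[0.4188·0.0000 + 0.5812·12.7160] = 7.0303; exercise value = 0.0000 ≤ continuation, so V_u = 7.0303
Node d (S = 100): continuation = e^(−0.05)·[0.4188·12.7160 + 0.5812·55.0000] = 35.4733; exercise value = 35.0000 ≤ continuation, so V_d = 35.4733
Node 0 (S = 125): continuation = e^(−0.05)·[0.4188·7.0303 + 0.5812·35.4733] = 22.4127; exercise value = 10.0000 ≤ continuation, so V_0 = 22.4127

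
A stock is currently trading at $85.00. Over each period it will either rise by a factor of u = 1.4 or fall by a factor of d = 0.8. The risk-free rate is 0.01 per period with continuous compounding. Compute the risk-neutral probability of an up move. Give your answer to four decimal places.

p = 0.3501

Risk-neutral probability p = (e^0.01 − 0.8)/(1.4 − 0.8) = 0.2101/0.6000 = 0.3501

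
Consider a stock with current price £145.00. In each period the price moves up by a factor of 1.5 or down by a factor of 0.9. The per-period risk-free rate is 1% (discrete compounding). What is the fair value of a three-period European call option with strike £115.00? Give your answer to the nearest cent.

Risk-neutral probability p = (1 + 0.01 − 0.9)/(1.5 − 0.9) = 0.1100/0.6000 = 0.1833
Terminal stock prices: S_uuu = 489.4, S_uud = 293.6, S_udd = 176.2, S_ddd = 105.7
Terminal payoffs (S − K): max(374.4, 0) = 374.4, max(178.6, 0) = 178.6, max(61.18, 0) = 61.18, max(-9.295, 0) = 0
Node uu (S = 326.2): V_uu = 1/1.01·[0.1833·374.3750 + 0.8167·178.6250] = 212.3886
Node ud (S = 195.8): V_ud = 1/1.01·[0.1833·178.6250 + 0.8167·61.1750] = 81.8886
Node dd (S = 117.5): V_dd = 1/1.01·[0.1833·61.1750 + 0.8167·0.0000] = 11.1044
Node u (S = 217.5): V_u = 1/1.01·[0.1833·212.3886 + 0.8167·81.8886] = 104.7660
Node d (S = 130.5): V_d = 1/1.01·[0.1833·81.8886 + 0.8167·11.1044] = 23.8431
Node 0 (S = 145): V_0 = 1/1.01·[0.1833·104.7660 + 0.8167·23.8431] = 38.2960

£38.30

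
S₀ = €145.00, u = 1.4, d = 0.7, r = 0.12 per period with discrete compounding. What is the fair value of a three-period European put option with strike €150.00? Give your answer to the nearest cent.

Risk-neutral probability p = (1 + 0.12 − 0.7)/(1.4 − 0.7) = 0.4200/0.7000 = 0.6000
Terminal stock prices: S_uuu = 397.9, S_uud = 198.9, S_udd = 99.47, S_ddd = 49.73
Terminal payoffs (K − S): max(-247.9, 0) = 0, max(-48.94, 0) = 0, max(50.53, 0) = 50.53, max(100.3, 0) = 100.3
Node uu (S = 284.2): V_uu = 1/1.12·[0.6000·0.0000 + 0.4000·0.0000] = 0.0000
Node ud (S = 142.1): V_ud = 1/1.12·[0.6000·0.0000 + 0.4000·50.5300] = 18.0464
Node dd (S = 71.05): V_dd = 1/1.12·[0.6000·50.5300 + 0.4000·100.2650] = 62.8786
Node u (S = 203): V_u = 1/1.12·[0.6000·0.0000 + 0.4000·18.0464] = 6.4452
Node d (S = 101.5): V_d = 1/1.12·[0.6000·18.0464 + 0.4000·62.8786] = 32.1244
Node 0 (S = 145): V_0 = 1/1.12·[0.6000·6.4452 + 0.4000·32.1244] = 14.9257

€14.93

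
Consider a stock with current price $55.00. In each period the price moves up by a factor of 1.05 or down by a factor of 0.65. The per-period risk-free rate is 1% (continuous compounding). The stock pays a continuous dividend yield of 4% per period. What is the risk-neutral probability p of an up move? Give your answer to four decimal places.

Per-period risk-free factor R = e^0.01 = 1.0101; dividend-adjusted growth = e^(0.01−0.04) = 0.9704.
Risk-neutral probability p = (0.9704 − 0.65)/(1.05 − 0.65) = 0.3204/0.4000 = 0.8011

p = 0.8011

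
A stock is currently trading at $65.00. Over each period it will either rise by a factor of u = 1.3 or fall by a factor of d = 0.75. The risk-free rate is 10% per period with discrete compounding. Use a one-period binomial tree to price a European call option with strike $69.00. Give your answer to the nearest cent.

Risk-neutral probability p = (1 + 0.1 − 0.75)/(1.3 − 0.75) = 0.3500/0.5500 = 0.6364
Terminal stock prices: S_u = 84.5, S_d = 48.75
Terminal payoffs (S − K): max(15.5, 0) = 15.5, max(-20.25, 0) = 0
Node 0 (S = 65): V_0 = 1/1.1·[0.6364·15.5000 + 0.3636·0.0000] = 8.9669

$8.97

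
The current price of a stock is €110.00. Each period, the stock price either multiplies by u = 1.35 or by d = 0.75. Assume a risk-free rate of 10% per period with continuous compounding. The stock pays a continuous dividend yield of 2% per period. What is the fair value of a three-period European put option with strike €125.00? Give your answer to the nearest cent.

Per-period risk-free factor R = e^0.1 = 1.1052; dividend-adjusted growth = e^(0.1−0.02) = 1.0833.
Risk-neutral probability p = (1.0833 − 0.75)/(1.35 − 0.75) = 0.3333/0.6000 = 0.5555
Terminal stock prices: S_uuu = 270.6, S_uud = 150.4, S_udd = 83.53, S_ddd = 46.41
Terminal payoffs (K − S): max(-145.6, 0) = 0, max(-25.36, 0) = 0, max(41.47, 0) = 41.47, max(78.59, 0) = 78.59
Node uu (S = 200.5): V_uu = e^(−0.1)·[0.5555·0.0000 + 0.4445·0.0000] = 0.0000
Node ud (S = 111.4): V_ud = e^(−0.1)·[0.5555·0.0000 + 0.4445·41.4688] = 16.6795
Node dd (S = 61.88): V_dd = e^(−0.1)·[0.5555·41.4688 + 0.4445·78.5938] = 52.4549
Node u (S = 148.5): V_u = e^(−0.1)·[0.5555·0.0000 + 0.4445·16.6795] = 6.7088
Node d (S = 82.5): V_d = e^(−0.1)·[0.5555·16.6795 + 0.4445·52.4549] = 29.4818
Node 0 (S = 110): V_0 = e^(−0.1)·[0.5555·6.7088 + 0.4445·29.4818] = 15.2302

€15.23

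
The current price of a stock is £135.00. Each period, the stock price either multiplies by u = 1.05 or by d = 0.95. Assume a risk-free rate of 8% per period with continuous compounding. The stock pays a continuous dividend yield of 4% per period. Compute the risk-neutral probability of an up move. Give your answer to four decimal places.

p = 0.9081

Per-period risk-free factor R = e^0.08 = 1.0833; dividend-adjusted growth = e^(0.08−0.04) = 1.0408.
Risk-neutral probability p = (1.0408 − 0.95)/(1.05 − 0.95) = 0.0908/0.1000 = 0.9081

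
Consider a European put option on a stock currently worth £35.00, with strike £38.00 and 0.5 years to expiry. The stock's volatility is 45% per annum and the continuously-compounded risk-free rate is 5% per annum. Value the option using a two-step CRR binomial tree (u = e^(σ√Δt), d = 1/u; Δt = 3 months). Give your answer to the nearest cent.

£5.73

CRR parameters: u = e^(σ√Δt) = e^(0.45·√0.25) = 1.2523, d = 1/u = 0.7985
Per-period rate: rΔt = 0.05·0.25 = 0.0125, so R = e^0.0125 = 1.0126
Risk-neutral probability p = (e^0.0125 − 0.7985)/(1.2523 − 0.7985) = 0.2141/0.4538 = 0.4717
Terminal stock prices: S_uu = 54.89, S_ud = 35, S_dd = 22.32
Terminal payoffs (K − S): max(-16.89, 0) = 0, max(3, 0) = 3, max(15.68, 0) = 15.68
Node u (S = 43.83): V_u = e^(−0.0125)·[0.4717·0.0000 + 0.5283·3.0000] = 1.5652
Node d (S = 27.95): V_d = e^(−0.0125)·[0.4717·3.0000 + 0.5283·15.6830] = 9.5799
Node 0 (S = 35): V_0 = e^(−0.0125)·[0.4717·1.5652 + 0.5283·9.5799] = 5.7273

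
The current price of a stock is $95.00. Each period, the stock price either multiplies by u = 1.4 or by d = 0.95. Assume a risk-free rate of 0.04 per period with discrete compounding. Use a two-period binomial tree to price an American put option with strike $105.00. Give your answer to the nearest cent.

Risk-neutral probability p = (1 + 0.04 − 0.95)/(1.4 − 0.95) = 0.0900/0.4500 = 0.2000
Terminal stock prices: S_uu = 186.2, S_ud = 126.3, S_dd = 85.74
Terminal payoffs (K − S): max(-81.2, 0) = 0, max(-21.35, 0) = 0, max(19.26, 0) = 19.26
Node u (S = 133): continuation = 1/1.04·[0.2000·0.0000 + 0.8000·0.0000] = 0.0000; exercise value = 0.0000 ≤ continuation, so V_u = 0.0000
Node d (S = 90.25): continuation = 1/1.04·[0.2000·0.0000 + 0.8000·19.2625] = 14.8173; exercise value = 14.7500 ≤ continuation, so V_d = 14.8173
Node 0 (S = 95): continuation = 1/1.04·[0.2000·0.0000 + 0.8000·14.8173] = 11.3979; exercise value = 10.0000 ≤ continuation, so V_0 = 11.3979

$11.40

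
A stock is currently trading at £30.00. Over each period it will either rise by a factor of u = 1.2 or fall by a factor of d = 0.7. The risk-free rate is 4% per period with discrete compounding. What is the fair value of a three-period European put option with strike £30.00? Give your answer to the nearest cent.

£2.87

Risk-neutral probability p = (1 + 0.04 − 0.7)/(1.2 − 0.7) = 0.3400/0.5000 = 0.6800
Terminal stock prices: S_uuu = 51.84, S_uud = 30.24, S_udd = 17.64, S_ddd = 10.29
Terminal payoffs (K − S): max(-21.84, 0) = 0, max(-0.24, 0) = 0, max(12.36, 0) = 12.36, max(19.71, 0) = 19.71
Node uu (S = 43.2): V_uu = 1/1.04·[0.6800·0.0000 + 0.3200·0.0000] = 0.0000
Node ud (S = 25.2): V_ud = 1/1.04·[0.6800·0.0000 + 0.3200·12.3600] = 3.8031
Node dd (S = 14.7): V_dd = 1/1.04·[0.6800·12.3600 + 0.3200·19.7100] = 14.1462
Node u (S = 36): V_u = 1/1.04·[0.6800·0.0000 + 0.3200·3.8031] = 1.1702
Node d (S = 21): V_d = 1/1.04·[0.6800·3.8031 + 0.3200·14.1462] = 6.8393
Node 0 (S = 30): V_0 = 1/1.04·[0.6800·1.1702 + 0.3200·6.8393] = 2.8695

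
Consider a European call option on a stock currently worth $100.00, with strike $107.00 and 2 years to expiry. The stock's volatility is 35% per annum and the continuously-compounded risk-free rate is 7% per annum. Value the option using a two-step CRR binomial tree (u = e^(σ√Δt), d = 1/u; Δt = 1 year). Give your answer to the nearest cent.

CRR parameters: u = e^(σ√Δt) = e^(0.35·√1) = 1.4191, d = 1/u = 0.7047
Per-period rate: rΔt = 0.07·1 = 0.07, so R = e^0.07 = 1.0725
Risk-neutral probability p = (e^0.07 − 0.7047)/(1.4191 − 0.7047) = 0.3678/0.7144 = 0.5149
Terminal stock prices: S_uu = 201.4, S_ud = 100, S_dd = 49.66
Terminal payoffs (S − K): max(94.38, 0) = 94.38, max(-7, 0) = 0, max(-57.34, 0) = 0
Node u (S = 141.9): V_u = e^(−0.07)·[0.5149·94.3753 + 0.4851·0.0000] = 45.3069
Node d (S = 70.47): V_d = e^(−0.07)·[0.5149·0.0000 + 0.4851·0.0000] = 0.0000
Node 0 (S = 100): V_0 = e^(−0.07)·[0.5149·45.3069 + 0.4851·0.0000] = 21.7505

$21.75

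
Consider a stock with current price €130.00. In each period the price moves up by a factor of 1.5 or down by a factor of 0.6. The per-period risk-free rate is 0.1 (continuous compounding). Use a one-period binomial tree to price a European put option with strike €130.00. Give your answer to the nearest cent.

Risk-neutral probability p = (e^0.1 − 0.6)/(1.5 − 0.6) = 0.5052/0.9000 = 0.5613
Terminal stock prices: S_u = 195, S_d = 78
Terminal payoffs (K − S): max(-65, 0) = 0, max(52, 0) = 52
Node 0 (S = 130): V_0 = e^(−0.1)·[0.5613·0.0000 + 0.4387·52.0000] = 20.6415

€20.64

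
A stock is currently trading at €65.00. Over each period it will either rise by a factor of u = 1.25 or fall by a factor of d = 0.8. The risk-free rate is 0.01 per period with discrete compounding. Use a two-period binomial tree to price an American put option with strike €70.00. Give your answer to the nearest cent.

€10.72

Risk-neutral probability p = (1 + 0.01 − 0.8)/(1.25 − 0.8) = 0.2100/0.4500 = 0.4667
Terminal stock prices: S_uu = 101.6, S_ud = 65, S_dd = 41.6
Terminal payoffs (K − S): max(-31.56, 0) = 0, max(5, 0) = 5, max(28.4, 0) = 28.4
Node u (S = 81.25): continuation = 1/1.01·[0.4667·0.0000 + 0.5333·5.0000] = 2.6403; exercise value = 0.0000 ≤ continuation, so V_u = 2.6403
Node d (S = 52): continuation = 1/1.01·[0.4667·5.0000 + 0.5333·28.4000] = 17.3069; exercise value = 18.0000 > continuation, so V_d = 18.0000 (exercise)
Node 0 (S = 65): continuation = 1/1.01·[0.4667·2.6403 + 0.5333·18.0000] = 10.7249; exercise value = 5.0000 ≤ continuation, so V_0 = 10.7249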